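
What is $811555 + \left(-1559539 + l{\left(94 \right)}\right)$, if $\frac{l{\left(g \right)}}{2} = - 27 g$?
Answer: $-753060$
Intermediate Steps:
$l{\left(g \right)} = - 54 g$ ($l{\left(g \right)} = 2 \left(- 27 g\right) = - 54 g$)
$811555 + \left(-1559539 + l{\left(94 \right)}\right) = 811555 - 1564615 = -753060$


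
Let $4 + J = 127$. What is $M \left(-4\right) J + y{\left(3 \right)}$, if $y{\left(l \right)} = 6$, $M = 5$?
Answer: $-2454$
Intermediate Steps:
$J = 123$ ($J = -4 + 127 = 123$)
$M \left(-4\right) J + y{\left(3 \right)} = 5 \left(-4\right) 123 + 6 = \left(-20\right) 123 + 6 = -2460 + 6 = -2454$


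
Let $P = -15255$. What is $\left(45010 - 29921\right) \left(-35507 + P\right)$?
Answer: $-765947818$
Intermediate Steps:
$\left(45010 - 29921\right) \left(-35507 + P\right) = \left(45010 - 29921\right) \left(-35507 - 15255\right) = 15089 \left(-50762\right) = -765947818$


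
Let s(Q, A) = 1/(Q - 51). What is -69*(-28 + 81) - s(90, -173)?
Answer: -142624/39 ≈ -3657.0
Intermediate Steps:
s(Q, A) = 1/(-51 + Q)
-69*(-28 + 81) - s(90, -173) = -69*(-28 + 81) - 1/(-51 + 90) = -69*53 - 1/39 = -3657 - 1*1/39 = -3657 - 1/39 = -142624/39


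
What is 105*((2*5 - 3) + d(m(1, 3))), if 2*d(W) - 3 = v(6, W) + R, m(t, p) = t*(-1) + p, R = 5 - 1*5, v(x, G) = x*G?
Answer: 3045/2 ≈ 1522.5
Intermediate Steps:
v(x, G) = G*x
R = 0 (R = 5 - 5 = 0)
m(t, p) = p - t (m(t, p) = -t + p = p - t)
d(W) = 3/2 + 3*W (d(W) = 3/2 + (W*6 + 0)/2 = 3/2 + (6*W + 0)/2 = 3/2 + (6*W)/2 = 3/2 + 3*W)
105*((2*5 - 3) + d(m(1, 3))) = 105*((2*5 - 3) + (3/2 + 3*(3 - 1*1))) = 105*((10 - 3) + (3/2 + 3*(3 - 1))) = 105*(7 + (3/2 + 3*2)) = 105*(7 + (3/2 + 6)) = 105*(7 + 15/2) = 105*(29/2) = 3045/2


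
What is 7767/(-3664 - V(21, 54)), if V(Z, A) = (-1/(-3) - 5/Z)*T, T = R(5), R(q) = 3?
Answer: -6041/2850 ≈ -2.1196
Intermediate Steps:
T = 3
V(Z, A) = 1 - 15/Z (V(Z, A) = (-1/(-3) - 5/Z)*3 = (-1*(-⅓) - 5/Z)*3 = (⅓ - 5/Z)*3 = 1 - 15/Z)
7767/(-3664 - V(21, 54)) = 7767/(-3664 - (-15 + 21)/21) = 7767/(-3664 - 6/21) = 7767/(-3664 - 1*2/7) = 7767/(-3664 - 2/7) = 7767/(-25650/7) = 7767*(-7/25650) = -6041/2850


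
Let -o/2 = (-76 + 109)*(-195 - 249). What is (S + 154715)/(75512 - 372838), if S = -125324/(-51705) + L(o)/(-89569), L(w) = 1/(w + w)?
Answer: -4665990876887844127/8966801341059582240 ≈ -0.52036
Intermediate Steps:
o = 29304 (o = -2*(-76 + 109)*(-195 - 249) = -66*(-444) = -2*(-14652) = 29304)
L(w) = 1/(2*w)
S = 73098146552527/30158147424240 (S = -125324/(-51705) + ((½)/29304)/(-89569) = -125324*(-1/51705) + ((½)*(1/29304))*(-1/89569) = 125324/51705 + (1/58608)*(-1/89569) = 125324/51705 - 1/5249459952 = 73098146552527/30158147424240 ≈ 2.4238)
(S + 154715)/(75512 - 372838) = (73098146552527/30158147424240 + 154715)/(75512 - 372838) = (4665990876887844127/30158147424240)/(-297326) = (4665990876887844127/30158147424240)*(-1/297326) = -4665990876887844127/8966801341059582240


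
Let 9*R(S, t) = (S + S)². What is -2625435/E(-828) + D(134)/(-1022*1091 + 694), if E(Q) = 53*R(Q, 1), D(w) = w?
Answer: -81325200883/499869654336 ≈ -0.16269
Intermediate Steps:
R(S, t) = 4*S²/9 (R(S, t) = (S + S)²/9 = (2*S)²/9 = (4*S²)/9 = 4*S²/9)
E(Q) = 212*Q²/9 (E(Q) = 53*(4*Q²/9) = 212*Q²/9)
-2625435/E(-828) + D(134)/(-1022*1091 + 694) = -2625435/((212/9)*(-828)²) + 134/(-1022*1091 + 694) = -2625435/((212/9)*685584) + 134/(-1115002 + 694) = -2625435/16149312 + 134/(-1114308) = -2625435*1/16149312 + 134*(-1/1114308) = -291715/1794368 - 67/557154 = -81325200883/499869654336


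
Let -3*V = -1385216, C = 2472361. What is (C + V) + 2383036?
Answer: 15951407/3 ≈ 5.3171e+6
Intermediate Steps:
V = 1385216/3 (V = -1/3*(-1385216) = 1385216/3 ≈ 4.6174e+5)
(C + V) + 2383036 = (2472361 + 1385216/3) + 2383036 = 8802299/3 + 2383036 = 15951407/3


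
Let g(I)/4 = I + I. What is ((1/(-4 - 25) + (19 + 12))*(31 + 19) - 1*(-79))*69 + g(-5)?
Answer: 3255019/29 ≈ 1.1224e+5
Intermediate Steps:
g(I) = 8*I (g(I) = 4*(I + I) = 4*(2*I) = 8*I)
((1/(-4 - 25) + (19 + 12))*(31 + 19) - 1*(-79))*69 + g(-5) = ((1/(-4 - 25) + (19 + 12))*(31 + 19) - 1*(-79))*69 + 8*(-5) = ((1/(-29) + 31)*50 + 79)*69 - 40 = ((-1/29 + 31)*50 + 79)*69 - 40 = ((898/29)*50 + 79)*69 - 40 = (44900/29 + 79)*69 - 40 = (47191/29)*69 - 40 = 3256179/29 - 40 = 3255019/29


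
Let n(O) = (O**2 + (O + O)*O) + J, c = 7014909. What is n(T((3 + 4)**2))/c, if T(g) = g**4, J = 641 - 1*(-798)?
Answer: 99698791710242/7014909 ≈ 1.4212e+7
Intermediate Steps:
J = 1439 (J = 641 + 798 = 1439)
n(O) = 1439 + 3*O**2 (n(O) = (O**2 + (O + O)*O) + 1439 = (O**2 + (2*O)*O) + 1439 = (O**2 + 2*O**2) + 1439 = 3*O**2 + 1439 = 1439 + 3*O**2)
n(T((3 + 4)**2))/c = (1439 + 3*(((3 + 4)**2)**4)**2)/7014909 = (1439 + 3*((7**2)**4)**2)*(1/7014909) = (1439 + 3*(49**4)**2)*(1/7014909) = (1439 + 3*5764801**2)*(1/7014909) = (1439 + 3*33232930569601)*(1/7014909) = (1439 + 99698791708803)*(1/7014909) = 99698791710242*(1/7014909) = 99698791710242/7014909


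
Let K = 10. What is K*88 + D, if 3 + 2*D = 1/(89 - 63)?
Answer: 45683/52 ≈ 878.52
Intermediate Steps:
D = -77/52 (D = -3/2 + 1/(2*(89 - 63)) = -3/2 + (1/2)/26 = -3/2 + (1/2)*(1/26) = -3/2 + 1/52 = -77/52 ≈ -1.4808)
K*88 + D = 10*88 - 77/52 = 880 - 77/52 = 45683/52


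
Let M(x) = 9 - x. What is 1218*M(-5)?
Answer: 17052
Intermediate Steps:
1218*M(-5) = 1218*(9 - 1*(-5)) = 1218*(9 + 5) = 1218*14 = 17052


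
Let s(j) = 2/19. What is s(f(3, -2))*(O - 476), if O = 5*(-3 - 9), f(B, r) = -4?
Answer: -1072/19 ≈ -56.421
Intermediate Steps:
s(j) = 2/19 (s(j) = 2*(1/19) = 2/19)
O = -60 (O = 5*(-12) = -60)
s(f(3, -2))*(O - 476) = 2*(-60 - 476)/19 = (2/19)*(-536) = -1072/19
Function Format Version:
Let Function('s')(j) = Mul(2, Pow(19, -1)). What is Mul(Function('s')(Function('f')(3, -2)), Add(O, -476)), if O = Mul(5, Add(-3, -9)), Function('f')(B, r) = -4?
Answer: Rational(-1072, 19) ≈ -56.421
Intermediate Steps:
Function('s')(j) = Rational(2, 19) (Function('s')(j) = Mul(2, Rational(1, 19)) = Rational(2, 19))
O = -60 (O = Mul(5, -12) = -60)
Mul(Function('s')(Function('f')(3, -2)), Add(O, -476)) = Mul(Rational(2, 19), Add(-60, -476)) = Mul(Rational(2, 19), -536) = Rational(-1072, 19)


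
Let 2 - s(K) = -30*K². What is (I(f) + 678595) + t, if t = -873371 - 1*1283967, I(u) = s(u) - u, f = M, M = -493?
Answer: 5813222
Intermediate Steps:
f = -493
s(K) = 2 + 30*K² (s(K) = 2 - (-30)*K² = 2 + 30*K²)
I(u) = 2 - u + 30*u² (I(u) = (2 + 30*u²) - u = 2 - u + 30*u²)
t = -2157338 (t = -873371 - 1283967 = -2157338)
(I(f) + 678595) + t = ((2 - 1*(-493) + 30*(-493)²) + 678595) - 2157338 = ((2 + 493 + 30*243049) + 678595) - 2157338 = ((2 + 493 + 7291470) + 678595) - 2157338 = (7291965 + 678595) - 2157338 = 7970560 - 2157338 = 5813222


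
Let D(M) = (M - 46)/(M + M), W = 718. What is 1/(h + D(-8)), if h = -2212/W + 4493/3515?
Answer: 10095080/15874071 ≈ 0.63595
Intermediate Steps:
h = -2274603/1261885 (h = -2212/718 + 4493/3515 = -2212*1/718 + 4493*(1/3515) = -1106/359 + 4493/3515 = -2274603/1261885 ≈ -1.8025)
D(M) = (-46 + M)/(2*M) (D(M) = (-46 + M)/((2*M)) = (-46 + M)*(1/(2*M)) = (-46 + M)/(2*M))
1/(h + D(-8)) = 1/(-2274603/1261885 + (½)*(-46 - 8)/(-8)) = 1/(-2274603/1261885 + (½)*(-⅛)*(-54)) = 1/(-2274603/1261885 + 27/8) = 1/(15874071/10095080) = 10095080/15874071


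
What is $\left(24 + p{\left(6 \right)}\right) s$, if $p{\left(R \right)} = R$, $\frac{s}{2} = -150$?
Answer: $-9000$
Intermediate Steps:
$s = -300$ ($s = 2 \left(-150\right) = -300$)
$\left(24 + p{\left(6 \right)}\right) s = \left(24 + 6\right) \left(-300\right) = 30 \left(-300\right) = -9000$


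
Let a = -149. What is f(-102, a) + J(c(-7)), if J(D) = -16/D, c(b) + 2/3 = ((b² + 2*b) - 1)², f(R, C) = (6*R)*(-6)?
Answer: 6363552/1733 ≈ 3672.0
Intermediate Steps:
f(R, C) = -36*R
c(b) = -⅔ + (-1 + b² + 2*b)² (c(b) = -⅔ + ((b² + 2*b) - 1)² = -⅔ + (-1 + b² + 2*b)²)
f(-102, a) + J(c(-7)) = -36*(-102) - 16/(-⅔ + (-1 + (-7)² + 2*(-7))²) = 3672 - 16/(-⅔ + (-1 + 49 - 14)²) = 3672 - 16/(-⅔ + 34²) = 3672 - 16/(-⅔ + 1156) = 3672 - 16/3466/3 = 3672 - 16*3/3466 = 3672 - 24/1733 = 6363552/1733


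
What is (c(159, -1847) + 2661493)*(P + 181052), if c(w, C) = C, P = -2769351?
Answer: -6883959082154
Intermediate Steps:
(c(159, -1847) + 2661493)*(P + 181052) = (-1847 + 2661493)*(-2769351 + 181052) = 2659646*(-2588299) = -6883959082154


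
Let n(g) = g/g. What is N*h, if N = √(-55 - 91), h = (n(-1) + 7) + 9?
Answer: 17*I*√146 ≈ 205.41*I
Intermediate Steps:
n(g) = 1
h = 17 (h = (1 + 7) + 9 = 8 + 9 = 17)
N = I*√146 (N = √(-146) = I*√146 ≈ 12.083*I)
N*h = (I*√146)*17 = 17*I*√146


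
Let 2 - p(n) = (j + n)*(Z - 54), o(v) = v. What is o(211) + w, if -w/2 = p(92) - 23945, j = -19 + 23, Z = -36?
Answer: 30817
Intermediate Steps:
j = 4
p(n) = 362 + 90*n (p(n) = 2 - (4 + n)*(-36 - 54) = 2 - (4 + n)*(-90) = 2 - (-360 - 90*n) = 2 + (360 + 90*n) = 362 + 90*n)
w = 30606 (w = -2*((362 + 90*92) - 23945) = -2*((362 + 8280) - 23945) = -2*(8642 - 23945) = -2*(-15303) = 30606)
o(211) + w = 211 + 30606 = 30817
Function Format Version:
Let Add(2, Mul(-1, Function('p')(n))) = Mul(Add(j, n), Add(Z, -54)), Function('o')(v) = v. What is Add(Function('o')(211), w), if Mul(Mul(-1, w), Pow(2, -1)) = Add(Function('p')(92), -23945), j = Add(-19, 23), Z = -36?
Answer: 30817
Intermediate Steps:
j = 4
Function('p')(n) = Add(362, Mul(90, n)) (Function('p')(n) = Add(2, Mul(-1, Mul(Add(4, n), Add(-36, -54)))) = Add(2, Mul(-1, Mul(Add(4, n), -90))) = Add(2, Mul(-1, Add(-360, Mul(-90, n)))) = Add(2, Add(360, Mul(90, n))) = Add(362, Mul(90, n)))
w = 30606 (w = Mul(-2, Add(Add(362, Mul(90, 92)), -23945)) = Mul(-2, Add(Add(362, 8280), -23945)) = Mul(-2, Add(8642, -23945)) = Mul(-2, -15303) = 30606)
Add(Function('o')(211), w) = Add(211, 30606) = 30817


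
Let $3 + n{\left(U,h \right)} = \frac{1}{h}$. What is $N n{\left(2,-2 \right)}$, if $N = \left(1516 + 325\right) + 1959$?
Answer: $-13300$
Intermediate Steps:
$N = 3800$ ($N = 1841 + 1959 = 3800$)
$n{\left(U,h \right)} = -3 + \frac{1}{h}$
$N n{\left(2,-2 \right)} = 3800 \left(-3 + \frac{1}{-2}\right) = 3800 \left(-3 - \frac{1}{2}\right) = 3800 \left(- \frac{7}{2}\right) = -13300$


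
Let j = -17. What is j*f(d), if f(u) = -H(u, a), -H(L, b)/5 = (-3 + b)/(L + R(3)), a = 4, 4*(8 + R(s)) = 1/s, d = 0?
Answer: 204/19 ≈ 10.737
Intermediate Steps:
R(s) = -8 + 1/(4*s)
H(L, b) = -5*(-3 + b)/(-95/12 + L) (H(L, b) = -5*(-3 + b)/(L + (-8 + (¼)/3)) = -5*(-3 + b)/(L + (-8 + (¼)*(⅓))) = -5*(-3 + b)/(L + (-8 + 1/12)) = -5*(-3 + b)/(L - 95/12) = -5*(-3 + b)/(-95/12 + L))
f(u) = 60/(-95 + 12*u) (f(u) = -60*(3 - 1*4)/(-95 + 12*u) = -60*(3 - 4)/(-95 + 12*u) = -60*(-1)/(-95 + 12*u) = -(-60)/(-95 + 12*u) = 60/(-95 + 12*u))
j*f(d) = -1020/(-95 + 12*0) = -1020/(-95 + 0) = -1020/(-95) = -1020*(-1)/95 = -17*(-12/19) = 204/19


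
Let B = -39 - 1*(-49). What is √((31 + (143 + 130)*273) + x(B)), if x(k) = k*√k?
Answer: √(74560 + 10*√10) ≈ 273.11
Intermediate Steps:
B = 10 (B = -39 + 49 = 10)
x(k) = k^(3/2)
√((31 + (143 + 130)*273) + x(B)) = √((31 + (143 + 130)*273) + 10^(3/2)) = √((31 + 273*273) + 10*√10) = √((31 + 74529) + 10*√10) = √(74560 + 10*√10)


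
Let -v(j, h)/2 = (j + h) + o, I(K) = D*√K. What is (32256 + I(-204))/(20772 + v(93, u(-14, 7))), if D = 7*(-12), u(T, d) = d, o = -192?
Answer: 8064/5239 - 42*I*√51/5239 ≈ 1.5392 - 0.057251*I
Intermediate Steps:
D = -84
I(K) = -84*√K
v(j, h) = 384 - 2*h - 2*j (v(j, h) = -2*((j + h) - 192) = -2*((h + j) - 192) = -2*(-192 + h + j) = 384 - 2*h - 2*j)
(32256 + I(-204))/(20772 + v(93, u(-14, 7))) = (32256 - 168*I*√51)/(20772 + (384 - 2*7 - 2*93)) = (32256 - 168*I*√51)/(20772 + (384 - 14 - 186)) = (32256 - 168*I*√51)/(20772 + 184) = (32256 - 168*I*√51)/20956 = (32256 - 168*I*√51)*(1/20956) = 8064/5239 - 42*I*√51/5239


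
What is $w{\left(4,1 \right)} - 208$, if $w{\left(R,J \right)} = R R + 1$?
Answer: $-191$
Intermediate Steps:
$w{\left(R,J \right)} = 1 + R^{2}$ ($w{\left(R,J \right)} = R^{2} + 1 = 1 + R^{2}$)
$w{\left(4,1 \right)} - 208 = \left(1 + 4^{2}\right) - 208 = \left(1 + 16\right) - 208 = 17 - 208 = -191$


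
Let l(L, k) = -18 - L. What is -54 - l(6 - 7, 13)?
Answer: -37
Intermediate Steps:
-54 - l(6 - 7, 13) = -54 - (-18 - (6 - 7)) = -54 - (-18 - 1*(-1)) = -54 - (-18 + 1) = -54 - 1*(-17) = -54 + 17 = -37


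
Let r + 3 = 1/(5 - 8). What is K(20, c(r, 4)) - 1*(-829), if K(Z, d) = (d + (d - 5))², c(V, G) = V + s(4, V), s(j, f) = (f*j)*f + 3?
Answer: 628150/81 ≈ 7754.9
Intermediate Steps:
r = -10/3 (r = -3 + 1/(5 - 8) = -3 + 1/(-3) = -3 - ⅓ = -10/3 ≈ -3.3333)
s(j, f) = 3 + j*f² (s(j, f) = j*f² + 3 = 3 + j*f²)
c(V, G) = 3 + V + 4*V² (c(V, G) = V + (3 + 4*V²) = 3 + V + 4*V²)
K(Z, d) = (-5 + 2*d)² (K(Z, d) = (d + (-5 + d))² = (-5 + 2*d)²)
K(20, c(r, 4)) - 1*(-829) = (-5 + 2*(3 - 10/3 + 4*(-10/3)²))² - 1*(-829) = (-5 + 2*(3 - 10/3 + 4*(100/9)))² + 829 = (-5 + 2*(3 - 10/3 + 400/9))² + 829 = (-5 + 2*(397/9))² + 829 = (-5 + 794/9)² + 829 = (749/9)² + 829 = 561001/81 + 829 = 628150/81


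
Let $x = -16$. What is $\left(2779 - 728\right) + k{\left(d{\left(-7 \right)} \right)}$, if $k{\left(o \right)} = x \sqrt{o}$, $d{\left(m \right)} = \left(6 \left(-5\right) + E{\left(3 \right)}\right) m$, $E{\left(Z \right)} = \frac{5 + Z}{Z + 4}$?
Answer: $2051 - 16 \sqrt{202} \approx 1823.6$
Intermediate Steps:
$E{\left(Z \right)} = \frac{5 + Z}{4 + Z}$
$d{\left(m \right)} = - \frac{202 m}{7}$ ($d{\left(m \right)} = \left(6 \left(-5\right) + \frac{5 + 3}{4 + 3}\right) m = \left(-30 + \frac{1}{7} \cdot 8\right) m = \left(-30 + \frac{8}{7}\right) m = - \frac{202 m}{7}$)
$k{\left(o \right)} = - 16 \sqrt{o}$
$\left(2779 - 728\right) + k{\left(d{\left(-7 \right)} \right)} = \left(2779 - 728\right) - 16 \sqrt{\left(- \frac{202}{7}\right) \left(-7\right)} = 2051 - 16 \sqrt{202}$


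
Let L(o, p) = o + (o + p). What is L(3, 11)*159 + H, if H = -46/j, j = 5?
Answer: 13469/5 ≈ 2693.8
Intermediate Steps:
L(o, p) = p + 2*o
H = -46/5 ≈ -9.2000
L(3, 11)*159 + H = (11 + 2*3)*159 - 46/5 = (11 + 6)*159 - 46/5 = 17*159 - 46/5 = 2703 - 46/5 = 13469/5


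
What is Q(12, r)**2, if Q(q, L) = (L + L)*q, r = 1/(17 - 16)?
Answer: 576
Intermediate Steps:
r = 1 (r = 1/1 = 1)
Q(q, L) = 2*L*q (Q(q, L) = (2*L)*q = 2*L*q)
Q(12, r)**2 = (2*1*12)**2 = 24**2 = 576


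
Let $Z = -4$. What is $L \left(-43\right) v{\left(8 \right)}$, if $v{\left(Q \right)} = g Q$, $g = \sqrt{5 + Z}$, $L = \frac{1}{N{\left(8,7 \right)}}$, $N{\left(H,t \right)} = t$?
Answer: $- \frac{344}{7} \approx -49.143$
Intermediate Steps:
$L = \frac{1}{7} \approx 0.14286$
$g = 1$ ($g = \sqrt{5 - 4} = \sqrt{1} = 1$)
$v{\left(Q \right)} = Q$ ($v{\left(Q \right)} = 1 Q = Q$)
$L \left(-43\right) v{\left(8 \right)} = \frac{1}{7} \left(-43\right) 8 = \left(- \frac{43}{7}\right) 8 = - \frac{344}{7}$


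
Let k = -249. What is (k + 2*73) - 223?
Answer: -326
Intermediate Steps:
(k + 2*73) - 223 = (-249 + 2*73) - 223 = (-249 + 146) - 223 = -103 - 223 = -326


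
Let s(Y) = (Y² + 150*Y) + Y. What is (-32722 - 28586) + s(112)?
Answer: -31852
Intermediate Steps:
s(Y) = Y² + 151*Y
(-32722 - 28586) + s(112) = (-32722 - 28586) + 112*(151 + 112) = -61308 + 112*263 = -61308 + 29456 = -31852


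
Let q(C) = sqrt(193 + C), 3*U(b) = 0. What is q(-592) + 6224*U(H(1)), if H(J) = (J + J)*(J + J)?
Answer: I*sqrt(399) ≈ 19.975*I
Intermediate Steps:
H(J) = 4*J**2 (H(J) = (2*J)*(2*J) = 4*J**2)
U(b) = 0 (U(b) = (1/3)*0 = 0)
q(-592) + 6224*U(H(1)) = sqrt(193 - 592) + 6224*0 = sqrt(-399) + 0 = I*sqrt(399) + 0 = I*sqrt(399)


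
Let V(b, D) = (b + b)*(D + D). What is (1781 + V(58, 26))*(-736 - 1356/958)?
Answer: -2759723486/479 ≈ -5.7614e+6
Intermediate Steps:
V(b, D) = 4*D*b (V(b, D) = (2*b)*(2*D) = 4*D*b)
(1781 + V(58, 26))*(-736 - 1356/958) = (1781 + 4*26*58)*(-736 - 1356/958) = (1781 + 6032)*(-736 - 1356*1/958) = 7813*(-736 - 678/479) = 7813*(-353222/479) = -2759723486/479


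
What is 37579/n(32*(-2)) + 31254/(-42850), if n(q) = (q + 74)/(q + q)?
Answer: -10305680587/21425 ≈ -4.8101e+5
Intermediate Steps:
n(q) = (74 + q)/(2*q) (n(q) = (74 + q)/((2*q)) = (74 + q)*(1/(2*q)) = (74 + q)/(2*q))
37579/n(32*(-2)) + 31254/(-42850) = 37579/(((74 + 32*(-2))/(2*((32*(-2)))))) + 31254/(-42850) = 37579/(((1/2)*(74 - 64)/(-64))) + 31254*(-1/42850) = 37579/(((1/2)*(-1/64)*10)) - 15627/21425 = 37579/(-5/64) - 15627/21425 = 37579*(-64/5) - 15627/21425 = -2405056/5 - 15627/21425 = -10305680587/21425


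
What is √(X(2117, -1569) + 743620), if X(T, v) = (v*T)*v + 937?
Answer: √5212292594 ≈ 72196.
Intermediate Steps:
X(T, v) = 937 + T*v² (X(T, v) = (T*v)*v + 937 = T*v² + 937 = 937 + T*v²)
√(X(2117, -1569) + 743620) = √((937 + 2117*(-1569)²) + 743620) = √((937 + 2117*2461761) + 743620) = √((937 + 5211548037) + 743620) = √(5211548974 + 743620) = √5212292594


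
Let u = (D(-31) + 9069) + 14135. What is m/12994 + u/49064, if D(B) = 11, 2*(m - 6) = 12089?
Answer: 299258721/318768808 ≈ 0.93880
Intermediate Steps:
m = 12101/2 (m = 6 + (½)*12089 = 6 + 12089/2 = 12101/2 ≈ 6050.5)
u = 23215 (u = (11 + 9069) + 14135 = 9080 + 14135 = 23215)
m/12994 + u/49064 = (12101/2)/12994 + 23215/49064 = (12101/2)*(1/12994) + 23215*(1/49064) = 12101/25988 + 23215/49064 = 299258721/318768808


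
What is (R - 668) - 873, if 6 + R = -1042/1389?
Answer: -2149825/1389 ≈ -1547.8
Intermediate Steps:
R = -9376/1389 (R = -6 - 1042/1389 = -9376/1389 ≈ -6.7502)
(R - 668) - 873 = (-9376/1389 - 668) - 873 = -937228/1389 - 873 = -2149825/1389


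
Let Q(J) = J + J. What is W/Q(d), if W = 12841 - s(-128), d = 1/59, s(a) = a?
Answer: 765171/2 ≈ 3.8259e+5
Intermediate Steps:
d = 1/59 ≈ 0.016949
Q(J) = 2*J
W = 12969 (W = 12841 - 1*(-128) = 12841 + 128 = 12969)
W/Q(d) = 12969/((2*(1/59))) = 12969/(2/59) = 12969*(59/2) = 765171/2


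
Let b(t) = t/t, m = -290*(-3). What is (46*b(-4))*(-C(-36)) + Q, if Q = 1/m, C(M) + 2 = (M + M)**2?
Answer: -207383639/870 ≈ -2.3837e+5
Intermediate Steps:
C(M) = -2 + 4*M**2 (C(M) = -2 + (M + M)**2 = -2 + (2*M)**2 = -2 + 4*M**2)
m = 870
Q = 1/870 ≈ 0.0011494
b(t) = 1
(46*b(-4))*(-C(-36)) + Q = (46*1)*(-(-2 + 4*(-36)**2)) + 1/870 = 46*(-(-2 + 4*1296)) + 1/870 = 46*(-(-2 + 5184)) + 1/870 = 46*(-1*5182) + 1/870 = 46*(-5182) + 1/870 = -238372 + 1/870 = -207383639/870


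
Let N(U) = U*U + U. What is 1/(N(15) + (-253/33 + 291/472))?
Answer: 1416/329857 ≈ 0.0042928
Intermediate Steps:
N(U) = U + U**2 (N(U) = U**2 + U = U + U**2)
1/(N(15) + (-253/33 + 291/472)) = 1/(15*(1 + 15) + (-253/33 + 291/472)) = 1/(15*16 + (-253*1/33 + 291*(1/472))) = 1/(240 + (-23/3 + 291/472)) = 1/(240 - 9983/1416) = 1/(329857/1416) = 1416/329857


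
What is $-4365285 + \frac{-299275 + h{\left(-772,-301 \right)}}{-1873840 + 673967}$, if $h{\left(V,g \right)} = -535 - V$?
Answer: $- \frac{5237787309767}{1199873} \approx -4.3653 \cdot 10^{6}$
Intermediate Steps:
$-4365285 + \frac{-299275 + h{\left(-772,-301 \right)}}{-1873840 + 673967} = -4365285 + \frac{-299275 - -237}{-1873840 + 673967} = -4365285 + \frac{-299275 + \left(-535 + 772\right)}{-1199873} = -4365285 + \left(-299275 + 237\right) \left(- \frac{1}{1199873}\right) = -4365285 - - \frac{299038}{1199873} = -4365285 + \frac{299038}{1199873} = - \frac{5237787309767}{1199873}$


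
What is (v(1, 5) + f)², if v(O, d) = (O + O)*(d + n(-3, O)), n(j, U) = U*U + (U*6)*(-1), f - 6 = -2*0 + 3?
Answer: 81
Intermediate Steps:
f = 9 (f = 6 + (-2*0 + 3) = 6 + (0 + 3) = 6 + 3 = 9)
n(j, U) = U² - 6*U (n(j, U) = U² + (6*U)*(-1) = U² - 6*U)
v(O, d) = 2*O*(d + O*(-6 + O)) (v(O, d) = (O + O)*(d + O*(-6 + O)) = (2*O)*(d + O*(-6 + O)) = 2*O*(d + O*(-6 + O)))
(v(1, 5) + f)² = (2*1*(5 + 1*(-6 + 1)) + 9)² = (2*1*(5 + 1*(-5)) + 9)² = (2*1*(5 - 5) + 9)² = (2*1*0 + 9)² = (0 + 9)² = 9² = 81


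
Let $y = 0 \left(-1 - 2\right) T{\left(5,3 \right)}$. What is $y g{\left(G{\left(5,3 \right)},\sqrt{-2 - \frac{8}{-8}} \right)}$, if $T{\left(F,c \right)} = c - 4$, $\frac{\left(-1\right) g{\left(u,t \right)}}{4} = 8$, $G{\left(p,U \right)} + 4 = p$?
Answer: $0$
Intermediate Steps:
$G{\left(p,U \right)} = -4 + p$
$g{\left(u,t \right)} = -32$ ($g{\left(u,t \right)} = \left(-4\right) 8 = -32$)
$T{\left(F,c \right)} = -4 + c$
$y = 0$ ($y = 0 \left(-1 - 2\right) \left(-4 + 3\right) = 0 \left(-1 - 2\right) \left(-1\right) = 0 \left(-3\right) \left(-1\right) = 0 \left(-1\right) = 0$)
$y g{\left(G{\left(5,3 \right)},\sqrt{-2 - \frac{8}{-8}} \right)} = 0 \left(-32\right) = 0$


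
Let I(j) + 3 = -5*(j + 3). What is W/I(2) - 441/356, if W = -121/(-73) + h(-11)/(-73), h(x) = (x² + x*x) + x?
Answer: -215561/181916 ≈ -1.1849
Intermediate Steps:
I(j) = -18 - 5*j (I(j) = -3 - 5*(j + 3) = -3 - 5*(3 + j) = -3 + (-15 - 5*j) = -18 - 5*j)
h(x) = x + 2*x² (h(x) = (x² + x²) + x = 2*x² + x = x + 2*x²)
W = -110/73 (W = -121/(-73) - 11*(1 + 2*(-11))/(-73) = -121*(-1/73) - 11*(1 - 22)*(-1/73) = 121/73 - 11*(-21)*(-1/73) = 121/73 + 231*(-1/73) = 121/73 - 231/73 = -110/73 ≈ -1.5068)
W/I(2) - 441/356 = -110/(73*(-18 - 5*2)) - 441/356 = -110/(73*(-18 - 10)) - 441*1/356 = -110/73/(-28) - 441/356 = -110/73*(-1/28) - 441/356 = 55/1022 - 441/356 = -215561/181916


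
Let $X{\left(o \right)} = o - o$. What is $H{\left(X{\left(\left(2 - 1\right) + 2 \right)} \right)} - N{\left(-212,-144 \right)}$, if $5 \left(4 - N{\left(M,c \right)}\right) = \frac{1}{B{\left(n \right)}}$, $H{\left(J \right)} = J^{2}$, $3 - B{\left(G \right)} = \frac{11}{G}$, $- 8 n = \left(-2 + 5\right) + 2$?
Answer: $- \frac{411}{103} \approx -3.9903$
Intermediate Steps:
$X{\left(o \right)} = 0$
$n = - \frac{5}{8}$ ($n = - \frac{\left(-2 + 5\right) + 2}{8} = - \frac{3 + 2}{8} = \left(- \frac{1}{8}\right) 5 = - \frac{5}{8} \approx -0.625$)
$B{\left(G \right)} = 3 - \frac{11}{G}$
$N{\left(M,c \right)} = \frac{411}{103}$ ($N{\left(M,c \right)} = 4 - \frac{1}{5 \left(3 - \frac{11}{- \frac{5}{8}}\right)} = 4 - \frac{1}{5 \left(3 - - \frac{88}{5}\right)} = 4 - \frac{1}{5 \left(3 + \frac{88}{5}\right)} = 4 - \frac{1}{5 \cdot \frac{103}{5}} = 4 - \frac{1}{103} = \frac{411}{103}$)
$H{\left(X{\left(\left(2 - 1\right) + 2 \right)} \right)} - N{\left(-212,-144 \right)} = 0^{2} - \frac{411}{103} = 0 - \frac{411}{103} = - \frac{411}{103}$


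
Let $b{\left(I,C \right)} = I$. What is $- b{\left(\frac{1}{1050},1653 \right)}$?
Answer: $- \frac{1}{1050} \approx -0.00095238$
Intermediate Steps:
$- b{\left(\frac{1}{1050},1653 \right)} = - \frac{1}{1050}$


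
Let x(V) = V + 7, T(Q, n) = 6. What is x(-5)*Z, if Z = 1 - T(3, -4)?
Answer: -10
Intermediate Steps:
x(V) = 7 + V
Z = -5 (Z = 1 - 1*6 = 1 - 6 = -5)
x(-5)*Z = (7 - 5)*(-5) = 2*(-5) = -10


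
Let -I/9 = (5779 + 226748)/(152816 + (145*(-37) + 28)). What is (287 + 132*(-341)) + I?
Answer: -6598091018/147479 ≈ -44739.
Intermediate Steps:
I = -2092743/147479 (I = -9*(5779 + 226748)/(152816 + (145*(-37) + 28)) = -2092743/(152816 + (-5365 + 28)) = -2092743/(152816 - 5337) = -2092743/147479 ≈ -14.190)
(287 + 132*(-341)) + I = (287 + 132*(-341)) - 2092743/147479 = (287 - 45012) - 2092743/147479 = -44725 - 2092743/147479 = -6598091018/147479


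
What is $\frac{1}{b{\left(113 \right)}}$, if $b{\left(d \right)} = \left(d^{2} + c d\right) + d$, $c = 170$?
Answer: $\frac{1}{32092} \approx 3.116 \cdot 10^{-5}$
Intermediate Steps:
$b{\left(d \right)} = d^{2} + 171 d$ ($b{\left(d \right)} = \left(d^{2} + 170 d\right) + d = d^{2} + 171 d$)
$\frac{1}{b{\left(113 \right)}} = \frac{1}{113 \left(171 + 113\right)} = \frac{1}{113 \cdot 284} = \frac{1}{32092}$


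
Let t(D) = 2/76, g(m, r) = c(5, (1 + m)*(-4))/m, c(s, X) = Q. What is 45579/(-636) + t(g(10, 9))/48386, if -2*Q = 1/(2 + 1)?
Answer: -3491860339/48724702 ≈ -71.665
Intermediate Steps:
Q = -⅙ (Q = -1/(2*(2 + 1)) = -½/3 = -½*⅓ = -⅙ ≈ -0.16667)
c(s, X) = -⅙
g(m, r) = -1/(6*m)
t(D) = 1/38 (t(D) = 2*(1/76) = 1/38)
45579/(-636) + t(g(10, 9))/48386 = 45579/(-636) + (1/38)/48386 = 45579*(-1/636) + (1/38)*(1/48386) = -15193/212 + 1/1838668 = -3491860339/48724702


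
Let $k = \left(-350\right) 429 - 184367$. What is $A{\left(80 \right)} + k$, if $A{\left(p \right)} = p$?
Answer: $-334437$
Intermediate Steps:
$k = -334517$ ($k = -150150 - 184367 = -334517$)
$A{\left(80 \right)} + k = 80 - 334517 = -334437$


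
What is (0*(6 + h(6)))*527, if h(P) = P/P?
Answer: 0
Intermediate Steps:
h(P) = 1
(0*(6 + h(6)))*527 = (0*(6 + 1))*527 = (0*7)*527 = 0*527 = 0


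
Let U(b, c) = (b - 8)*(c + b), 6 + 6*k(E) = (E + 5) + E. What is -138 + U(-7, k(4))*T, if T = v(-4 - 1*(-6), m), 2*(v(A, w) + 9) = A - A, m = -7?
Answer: -1851/2 ≈ -925.50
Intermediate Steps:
k(E) = -1/6 + E/3 (k(E) = -1 + ((E + 5) + E)/6 = -1 + ((5 + E) + E)/6 = -1 + (5 + 2*E)/6 = -1 + (5/6 + E/3) = -1/6 + E/3)
v(A, w) = -9 (v(A, w) = -9 + (A - A)/2 = -9 + (1/2)*0 = -9 + 0 = -9)
T = -9
U(b, c) = (-8 + b)*(b + c)
-138 + U(-7, k(4))*T = -138 + ((-7)**2 - 8*(-7) - 8*(-1/6 + (1/3)*4) - 7*(-1/6 + (1/3)*4))*(-9) = -138 + (49 + 56 - 8*(-1/6 + 4/3) - 7*(-1/6 + 4/3))*(-9) = -138 + (49 + 56 - 8*7/6 - 7*7/6)*(-9) = -138 + (49 + 56 - 28/3 - 49/6)*(-9) = -138 + (175/2)*(-9) = -138 - 1575/2 = -1851/2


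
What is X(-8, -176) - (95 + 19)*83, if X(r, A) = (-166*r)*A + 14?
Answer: -243176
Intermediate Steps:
X(r, A) = 14 - 166*A*r (X(r, A) = -166*A*r + 14 = 14 - 166*A*r)
X(-8, -176) - (95 + 19)*83 = (14 - 166*(-176)*(-8)) - (95 + 19)*83 = (14 - 233728) - 114*83 = -233714 - 1*9462 = -233714 - 9462 = -243176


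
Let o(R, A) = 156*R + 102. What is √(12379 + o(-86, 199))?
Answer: I*√935 ≈ 30.578*I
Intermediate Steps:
o(R, A) = 102 + 156*R
√(12379 + o(-86, 199)) = √(12379 + (102 + 156*(-86))) = √(12379 + (102 - 13416)) = √(12379 - 13314) = √(-935) = I*√935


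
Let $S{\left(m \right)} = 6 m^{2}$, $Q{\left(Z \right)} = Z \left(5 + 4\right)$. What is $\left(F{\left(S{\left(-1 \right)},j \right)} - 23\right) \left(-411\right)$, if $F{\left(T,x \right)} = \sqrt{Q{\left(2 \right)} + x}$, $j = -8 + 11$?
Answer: $9453 - 411 \sqrt{21} \approx 7569.6$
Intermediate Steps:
$j = 3$
$Q{\left(Z \right)} = 9 Z$ ($Q{\left(Z \right)} = Z 9 = 9 Z$)
$F{\left(T,x \right)} = \sqrt{18 + x}$ ($F{\left(T,x \right)} = \sqrt{9 \cdot 2 + x} = \sqrt{18 + x}$)
$\left(F{\left(S{\left(-1 \right)},j \right)} - 23\right) \left(-411\right) = \left(\sqrt{18 + 3} - 23\right) \left(-411\right) = \left(\sqrt{21} - 23\right) \left(-411\right) = \left(-23 + \sqrt{21}\right) \left(-411\right) = 9453 - 411 \sqrt{21}$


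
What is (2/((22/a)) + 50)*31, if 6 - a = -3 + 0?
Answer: 17329/11 ≈ 1575.4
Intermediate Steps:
a = 9 (a = 6 - (-3 + 0) = 6 - 1*(-3) = 6 + 3 = 9)
(2/((22/a)) + 50)*31 = (2/((22/9)) + 50)*31 = (2/((22*(⅑))) + 50)*31 = (2/(22/9) + 50)*31 = (2*(9/22) + 50)*31 = (9/11 + 50)*31 = (559/11)*31 = 17329/11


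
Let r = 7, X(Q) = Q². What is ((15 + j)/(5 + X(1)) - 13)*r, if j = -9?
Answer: -84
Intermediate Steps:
((15 + j)/(5 + X(1)) - 13)*r = ((15 - 9)/(5 + 1²) - 13)*7 = (6/(5 + 1) - 13)*7 = (6/6 - 13)*7 = (6*(⅙) - 13)*7 = (1 - 13)*7 = -12*7 = -84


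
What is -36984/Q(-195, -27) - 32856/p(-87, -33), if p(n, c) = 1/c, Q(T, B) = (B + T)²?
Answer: 4453003454/4107 ≈ 1.0842e+6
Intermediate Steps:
-36984/Q(-195, -27) - 32856/p(-87, -33) = -36984/(-27 - 195)² - 32856/(1/(-33)) = -36984/((-222)²) - 32856/(-1/33) = -36984/49284 - 32856*(-33) = -36984*1/49284 + 1084248 = -3082/4107 + 1084248 = 4453003454/4107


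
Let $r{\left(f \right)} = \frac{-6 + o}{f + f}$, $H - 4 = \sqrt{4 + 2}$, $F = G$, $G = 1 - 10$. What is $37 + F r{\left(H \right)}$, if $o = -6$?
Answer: $\frac{293}{5} - \frac{27 \sqrt{6}}{5} \approx 45.373$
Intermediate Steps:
$G = -9$ ($G = 1 - 10 = -9$)
$F = -9$
$H = 4 + \sqrt{6}$ ($H = 4 + \sqrt{4 + 2} = 4 + \sqrt{6} \approx 6.4495$)
$r{\left(f \right)} = - \frac{6}{f}$ ($r{\left(f \right)} = \frac{-6 - 6}{f + f} = - \frac{12}{2 f} = - 12 \frac{1}{2 f} = - \frac{6}{f}$)
$37 + F r{\left(H \right)} = 37 - 9 \left(- \frac{6}{4 + \sqrt{6}}\right) = 37 + \frac{54}{4 + \sqrt{6}}$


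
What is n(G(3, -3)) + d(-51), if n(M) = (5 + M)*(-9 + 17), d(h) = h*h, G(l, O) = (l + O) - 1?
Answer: 2633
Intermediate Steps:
G(l, O) = -1 + O + l (G(l, O) = (O + l) - 1 = -1 + O + l)
d(h) = h²
n(M) = 40 + 8*M (n(M) = (5 + M)*8 = 40 + 8*M)
n(G(3, -3)) + d(-51) = (40 + 8*(-1 - 3 + 3)) + (-51)² = (40 + 8*(-1)) + 2601 = (40 - 8) + 2601 = 32 + 2601 = 2633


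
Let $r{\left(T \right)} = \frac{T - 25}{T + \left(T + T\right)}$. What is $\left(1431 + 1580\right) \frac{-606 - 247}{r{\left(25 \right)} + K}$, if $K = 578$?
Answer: $- \frac{2568383}{578} \approx -4443.6$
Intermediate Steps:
$r{\left(T \right)} = \frac{-25 + T}{3 T}$ ($r{\left(T \right)} = \frac{-25 + T}{T + 2 T} = \frac{-25 + T}{3 T}$)
$\left(1431 + 1580\right) \frac{-606 - 247}{r{\left(25 \right)} + K} = \left(1431 + 1580\right) \frac{-606 - 247}{\frac{-25 + 25}{3 \cdot 25} + 578} = 3011 \left(- \frac{853}{\frac{1}{3} \cdot \frac{1}{25} \cdot 0 + 578}\right) = 3011 \left(- \frac{853}{0 + 578}\right) = 3011 \left(- \frac{853}{578}\right) = - \frac{2568383}{578}$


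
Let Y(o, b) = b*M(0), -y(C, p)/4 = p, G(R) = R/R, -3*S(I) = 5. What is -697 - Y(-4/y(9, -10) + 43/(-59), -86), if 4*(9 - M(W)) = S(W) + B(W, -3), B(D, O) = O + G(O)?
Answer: 935/6 ≈ 155.83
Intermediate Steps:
S(I) = -5/3 (S(I) = -⅓*5 = -5/3)
G(R) = 1
y(C, p) = -4*p
B(D, O) = 1 + O (B(D, O) = O + 1 = 1 + O)
M(W) = 119/12 (M(W) = 9 - (-5/3 + (1 - 3))/4 = 9 - (-5/3 - 2)/4 = 9 - ¼*(-11/3) = 9 + 11/12 = 119/12)
Y(o, b) = 119*b/12 (Y(o, b) = b*(119/12) = 119*b/12)
-697 - Y(-4/y(9, -10) + 43/(-59), -86) = -697 - 119*(-86)/12 = -697 - 1*(-5117/6) = -697 + 5117/6 = 935/6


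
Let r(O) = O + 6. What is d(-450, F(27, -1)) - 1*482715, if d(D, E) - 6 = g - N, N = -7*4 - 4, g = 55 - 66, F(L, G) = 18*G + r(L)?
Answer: -482688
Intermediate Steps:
r(O) = 6 + O
F(L, G) = 6 + L + 18*G (F(L, G) = 18*G + (6 + L) = 6 + L + 18*G)
g = -11
N = -32 (N = -28 - 4 = -32)
d(D, E) = 27 (d(D, E) = 6 + (-11 - 1*(-32)) = 6 + (-11 + 32) = 6 + 21 = 27)
d(-450, F(27, -1)) - 1*482715 = 27 - 1*482715 = 27 - 482715 = -482688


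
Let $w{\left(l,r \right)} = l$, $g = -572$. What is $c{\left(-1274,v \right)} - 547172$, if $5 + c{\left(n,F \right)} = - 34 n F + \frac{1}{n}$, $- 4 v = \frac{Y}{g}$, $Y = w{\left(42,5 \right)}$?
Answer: $- \frac{3828497724}{7007} \approx -5.4638 \cdot 10^{5}$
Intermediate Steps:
$Y = 42$
$v = \frac{21}{1144}$ ($v = - \frac{42 \frac{1}{-572}}{4} = - \frac{42 \left(- \frac{1}{572}\right)}{4} = \left(- \frac{1}{4}\right) \left(- \frac{21}{286}\right) = \frac{21}{1144} \approx 0.018357$)
$c{\left(n,F \right)} = -5 + \frac{1}{n} - 34 F n$ ($c{\left(n,F \right)} = -5 + \left(- 34 n F + \frac{1}{n}\right) = -5 - \left(- \frac{1}{n} + 34 F n\right) = -5 + \frac{1}{n} - 34 F n$)
$c{\left(-1274,v \right)} - 547172 = \left(-5 + \frac{1}{-1274} - \frac{357}{572} \left(-1274\right)\right) - 547172 = \left(-5 - \frac{1}{1274} + \frac{17493}{22}\right) - 547172 = \frac{5536480}{7007} - 547172 = - \frac{3828497724}{7007}$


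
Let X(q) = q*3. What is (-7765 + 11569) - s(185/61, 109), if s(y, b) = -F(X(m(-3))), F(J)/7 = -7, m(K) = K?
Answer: 3755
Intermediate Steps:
X(q) = 3*q
F(J) = -49 (F(J) = 7*(-7) = -49)
s(y, b) = 49 (s(y, b) = -1*(-49) = 49)
(-7765 + 11569) - s(185/61, 109) = (-7765 + 11569) - 1*49 = 3804 - 49 = 3755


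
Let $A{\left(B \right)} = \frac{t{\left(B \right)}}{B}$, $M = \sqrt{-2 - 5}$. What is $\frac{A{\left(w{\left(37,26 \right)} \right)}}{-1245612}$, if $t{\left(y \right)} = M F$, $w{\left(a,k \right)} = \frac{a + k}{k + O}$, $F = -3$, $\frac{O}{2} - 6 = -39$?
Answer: $- \frac{10 i \sqrt{7}}{6539463} \approx - 4.0458 \cdot 10^{-6} i$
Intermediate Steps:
$O = -66$ ($O = 12 + 2 \left(-39\right) = 12 - 78 = -66$)
$w{\left(a,k \right)} = \frac{a + k}{-66 + k}$ ($w{\left(a,k \right)} = \frac{a + k}{k - 66} = \frac{a + k}{-66 + k}$)
$M = i \sqrt{7}$ ($M = \sqrt{-7} = i \sqrt{7} \approx 2.6458 i$)
$t{\left(y \right)} = - 3 i \sqrt{7}$ ($t{\left(y \right)} = i \sqrt{7} \left(-3\right) = - 3 i \sqrt{7}$)
$A{\left(B \right)} = - \frac{3 i \sqrt{7}}{B}$ ($A{\left(B \right)} = \frac{\left(-3\right) i \sqrt{7}}{B} = - \frac{3 i \sqrt{7}}{B}$)
$\frac{A{\left(w{\left(37,26 \right)} \right)}}{-1245612} = \frac{\left(-3\right) i \sqrt{7} \frac{1}{\frac{1}{-66 + 26} \left(37 + 26\right)}}{-1245612} = - \frac{3 i \sqrt{7}}{\frac{1}{-40} \cdot 63} \left(- \frac{1}{1245612}\right) = - \frac{3 i \sqrt{7}}{\left(- \frac{1}{40}\right) 63} \left(- \frac{1}{1245612}\right) = - \frac{3 i \sqrt{7}}{- \frac{63}{40}} \left(- \frac{1}{1245612}\right) = \left(-3\right) i \sqrt{7} \left(- \frac{40}{63}\right) \left(- \frac{1}{1245612}\right) = \frac{40 i \sqrt{7}}{21} \left(- \frac{1}{1245612}\right) = - \frac{10 i \sqrt{7}}{6539463}$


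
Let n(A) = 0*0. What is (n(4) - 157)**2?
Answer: 24649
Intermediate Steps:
n(A) = 0
(n(4) - 157)**2 = (0 - 157)**2 = (-157)**2 = 24649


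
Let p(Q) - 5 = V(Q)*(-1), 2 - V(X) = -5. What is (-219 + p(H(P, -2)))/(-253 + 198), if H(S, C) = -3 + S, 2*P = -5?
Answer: 221/55 ≈ 4.0182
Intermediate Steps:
P = -5/2 (P = (½)*(-5) = -5/2 ≈ -2.5000)
V(X) = 7 (V(X) = 2 - 1*(-5) = 2 + 5 = 7)
p(Q) = -2 (p(Q) = 5 + 7*(-1) = 5 - 7 = -2)
(-219 + p(H(P, -2)))/(-253 + 198) = (-219 - 2)/(-253 + 198) = -221/(-55) = -221*(-1/55) = 221/55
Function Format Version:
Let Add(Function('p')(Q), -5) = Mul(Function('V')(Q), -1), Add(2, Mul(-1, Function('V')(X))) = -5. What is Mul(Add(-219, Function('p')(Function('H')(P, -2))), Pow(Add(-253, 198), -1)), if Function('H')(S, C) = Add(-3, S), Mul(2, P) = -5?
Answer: Rational(221, 55) ≈ 4.0182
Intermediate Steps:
P = Rational(-5, 2) (P = Mul(Rational(1, 2), -5) = Rational(-5, 2) ≈ -2.5000)
Function('V')(X) = 7 (Function('V')(X) = Add(2, Mul(-1, -5)) = Add(2, 5) = 7)
Function('p')(Q) = -2 (Function('p')(Q) = Add(5, Mul(7, -1)) = Add(5, -7) = -2)
Mul(Add(-219, Function('p')(Function('H')(P, -2))), Pow(Add(-253, 198), -1)) = Mul(Add(-219, -2), Pow(Add(-253, 198), -1)) = Mul(-221, Pow(-55, -1)) = Mul(-221, Rational(-1, 55)) = Rational(221, 55)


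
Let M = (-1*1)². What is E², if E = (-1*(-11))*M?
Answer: 121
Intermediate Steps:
M = 1 (M = (-1)² = 1)
E = 11 (E = -1*(-11)*1 = 11*1 = 11)
E² = 11² = 121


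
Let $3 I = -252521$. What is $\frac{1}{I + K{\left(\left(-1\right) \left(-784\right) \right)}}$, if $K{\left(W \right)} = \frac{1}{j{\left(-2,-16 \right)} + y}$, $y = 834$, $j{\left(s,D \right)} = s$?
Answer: $- \frac{2496}{210097469} \approx -1.188 \cdot 10^{-5}$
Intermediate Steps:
$I = - \frac{252521}{3}$ ($I = \frac{1}{3} \left(-252521\right) = - \frac{252521}{3} \approx -84174.0$)
$K{\left(W \right)} = \frac{1}{832}$ ($K{\left(W \right)} = \frac{1}{-2 + 834} = \frac{1}{832}$)
$\frac{1}{I + K{\left(\left(-1\right) \left(-784\right) \right)}} = \frac{1}{- \frac{252521}{3} + \frac{1}{832}} = \frac{1}{- \frac{210097469}{2496}} = - \frac{2496}{210097469}$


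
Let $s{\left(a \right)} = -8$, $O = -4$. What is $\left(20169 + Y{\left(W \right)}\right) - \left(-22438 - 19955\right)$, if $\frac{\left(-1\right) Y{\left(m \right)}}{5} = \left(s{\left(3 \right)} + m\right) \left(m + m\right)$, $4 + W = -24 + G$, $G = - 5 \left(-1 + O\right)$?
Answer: $62232$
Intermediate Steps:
$G = 25$ ($G = - 5 \left(-1 - 4\right) = \left(-5\right) \left(-5\right) = 25$)
$W = -3$ ($W = -4 + \left(-24 + 25\right) = -4 + 1 = -3$)
$Y{\left(m \right)} = - 10 m \left(-8 + m\right)$ ($Y{\left(m \right)} = - 5 \left(-8 + m\right) \left(m + m\right) = - 5 \left(-8 + m\right) 2 m = - 5 \cdot 2 m \left(-8 + m\right) = - 10 m \left(-8 + m\right)$)
$\left(20169 + Y{\left(W \right)}\right) - \left(-22438 - 19955\right) = \left(20169 + 10 \left(-3\right) \left(8 - -3\right)\right) - \left(-22438 - 19955\right) = \left(20169 + 10 \left(-3\right) \left(8 + 3\right)\right) - -42393 = \left(20169 + 10 \left(-3\right) 11\right) + 42393 = \left(20169 - 330\right) + 42393 = 19839 + 42393 = 62232$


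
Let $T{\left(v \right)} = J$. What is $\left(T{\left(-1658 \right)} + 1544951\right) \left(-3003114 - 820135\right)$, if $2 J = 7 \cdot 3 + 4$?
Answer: $- \frac{11813560312823}{2} \approx -5.9068 \cdot 10^{12}$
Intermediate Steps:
$J = \frac{25}{2}$ ($J = \frac{7 \cdot 3 + 4}{2} = \frac{21 + 4}{2} = \frac{1}{2} \cdot 25 = \frac{25}{2} \approx 12.5$)
$T{\left(v \right)} = \frac{25}{2}$
$\left(T{\left(-1658 \right)} + 1544951\right) \left(-3003114 - 820135\right) = \left(\frac{25}{2} + 1544951\right) \left(-3003114 - 820135\right) = \frac{3089927}{2} \left(-3823249\right) = - \frac{11813560312823}{2}$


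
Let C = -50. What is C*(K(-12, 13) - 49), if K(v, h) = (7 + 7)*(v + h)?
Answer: 1750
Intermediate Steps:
K(v, h) = 14*h + 14*v (K(v, h) = 14*(h + v) = 14*h + 14*v)
C*(K(-12, 13) - 49) = -50*((14*13 + 14*(-12)) - 49) = -50*((182 - 168) - 49) = -50*(14 - 49) = -50*(-35) = 1750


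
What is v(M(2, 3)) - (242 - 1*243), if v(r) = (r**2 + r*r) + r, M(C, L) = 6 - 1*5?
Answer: 4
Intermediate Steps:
M(C, L) = 1 (M(C, L) = 6 - 5 = 1)
v(r) = r + 2*r**2 (v(r) = (r**2 + r**2) + r = 2*r**2 + r = r + 2*r**2)
v(M(2, 3)) - (242 - 1*243) = 1*(1 + 2*1) - (242 - 1*243) = 1*(1 + 2) - (242 - 243) = 1*3 - 1*(-1) = 3 + 1 = 4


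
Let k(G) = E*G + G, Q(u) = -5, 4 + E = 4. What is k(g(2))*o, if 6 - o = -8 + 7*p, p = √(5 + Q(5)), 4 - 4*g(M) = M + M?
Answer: 0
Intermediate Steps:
E = 0 (E = -4 + 4 = 0)
g(M) = 1 - M/2 (g(M) = 1 - (M + M)/4 = 1 - M/2)
p = 0 (p = √(5 - 5) = √0 = 0)
k(G) = G (k(G) = 0*G + G = 0 + G = G)
o = 14 (o = 6 - (-8 + 7*0) = 6 - (-8 + 0) = 6 - 1*(-8) = 6 + 8 = 14)
k(g(2))*o = (1 - ½*2)*14 = (1 - 1)*14 = 0*14 = 0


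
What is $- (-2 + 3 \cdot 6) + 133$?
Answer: $117$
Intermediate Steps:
$- (-2 + 3 \cdot 6) + 133 = - (-2 + 18) + 133 = \left(-1\right) 16 + 133 = -16 + 133 = 117$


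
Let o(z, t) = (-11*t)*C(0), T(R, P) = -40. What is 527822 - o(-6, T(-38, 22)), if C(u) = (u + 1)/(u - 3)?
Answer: 1583906/3 ≈ 5.2797e+5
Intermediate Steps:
C(u) = (1 + u)/(-3 + u)
o(z, t) = 11*t/3 (o(z, t) = (-11*t)*((1 + 0)/(-3 + 0)) = (-11*t)*(1/(-3)) = (-11*t)*(-⅓*1) = -11*t*(-⅓) = 11*t/3)
527822 - o(-6, T(-38, 22)) = 527822 - 11*(-40)/3 = 527822 - 1*(-440/3) = 527822 + 440/3 = 1583906/3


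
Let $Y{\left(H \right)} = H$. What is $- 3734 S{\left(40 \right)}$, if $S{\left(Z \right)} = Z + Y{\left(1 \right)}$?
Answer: $-153094$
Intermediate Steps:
$S{\left(Z \right)} = 1 + Z$ ($S{\left(Z \right)} = Z + 1 = 1 + Z$)
$- 3734 S{\left(40 \right)} = - 3734 \left(1 + 40\right) = \left(-3734\right) 41 = -153094$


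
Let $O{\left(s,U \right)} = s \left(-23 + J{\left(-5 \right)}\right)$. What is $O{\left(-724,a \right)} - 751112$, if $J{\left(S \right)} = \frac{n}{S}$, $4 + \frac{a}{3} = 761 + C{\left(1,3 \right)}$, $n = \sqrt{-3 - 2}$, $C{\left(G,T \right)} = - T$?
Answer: $-734460 + \frac{724 i \sqrt{5}}{5} \approx -7.3446 \cdot 10^{5} + 323.78 i$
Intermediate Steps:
$n = i \sqrt{5}$ ($n = \sqrt{-5} = i \sqrt{5} \approx 2.2361 i$)
$a = 2262$ ($a = -12 + 3 \left(761 - 3\right) = -12 + 3 \cdot 758 = -12 + 2274 = 2262$)
$J{\left(S \right)} = \frac{i \sqrt{5}}{S}$
$O{\left(s,U \right)} = s \left(-23 - \frac{i \sqrt{5}}{5}\right)$ ($O{\left(s,U \right)} = s \left(-23 + \frac{i \sqrt{5}}{-5}\right) = s \left(-23 + i \sqrt{5} \left(- \frac{1}{5}\right)\right) = s \left(-23 - \frac{i \sqrt{5}}{5}\right)$)
$O{\left(-724,a \right)} - 751112 = \left(- \frac{1}{5}\right) \left(-724\right) \left(115 + i \sqrt{5}\right) - 751112 = \left(16652 + \frac{724 i \sqrt{5}}{5}\right) - 751112 = -734460 + \frac{724 i \sqrt{5}}{5}$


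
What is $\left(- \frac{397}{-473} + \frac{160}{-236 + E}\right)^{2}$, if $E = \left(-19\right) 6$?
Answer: $\frac{40030929}{274068025} \approx 0.14606$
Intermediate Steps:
$E = -114$
$\left(- \frac{397}{-473} + \frac{160}{-236 + E}\right)^{2} = \left(- \frac{397}{-473} + \frac{160}{-236 - 114}\right)^{2} = \left(\left(-397\right) \left(- \frac{1}{473}\right) + \frac{160}{-350}\right)^{2} = \left(\frac{397}{473} + 160 \left(- \frac{1}{350}\right)\right)^{2} = \left(\frac{397}{473} - \frac{16}{35}\right)^{2} = \left(\frac{6327}{16555}\right)^{2} = \frac{40030929}{274068025}$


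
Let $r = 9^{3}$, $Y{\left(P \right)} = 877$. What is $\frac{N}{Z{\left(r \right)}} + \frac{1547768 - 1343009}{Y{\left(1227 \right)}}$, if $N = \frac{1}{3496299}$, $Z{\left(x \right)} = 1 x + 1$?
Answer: $\frac{522606041467807}{2238365582790} \approx 233.48$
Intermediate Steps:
$r = 729$
$Z{\left(x \right)} = 1 + x$ ($Z{\left(x \right)} = x + 1 = 1 + x$)
$N = \frac{1}{3496299} \approx 2.8602 \cdot 10^{-7}$
$\frac{N}{Z{\left(r \right)}} + \frac{1547768 - 1343009}{Y{\left(1227 \right)}} = \frac{1}{3496299 \left(1 + 729\right)} + \frac{1547768 - 1343009}{877} = \frac{1}{3496299 \cdot 730} + 204759 \cdot \frac{1}{877} = \frac{1}{3496299} \cdot \frac{1}{730} + \frac{204759}{877} = \frac{1}{2552298270} + \frac{204759}{877} = \frac{522606041467807}{2238365582790}$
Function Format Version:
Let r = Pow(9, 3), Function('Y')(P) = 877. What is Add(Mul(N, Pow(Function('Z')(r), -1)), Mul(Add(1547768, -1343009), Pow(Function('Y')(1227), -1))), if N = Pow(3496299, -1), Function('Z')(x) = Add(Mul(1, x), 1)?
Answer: Rational(522606041467807, 2238365582790) ≈ 233.48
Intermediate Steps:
r = 729
Function('Z')(x) = Add(1, x) (Function('Z')(x) = Add(x, 1) = Add(1, x))
N = Rational(1, 3496299) ≈ 2.8602e-7
Add(Mul(N, Pow(Function('Z')(r), -1)), Mul(Add(1547768, -1343009), Pow(Function('Y')(1227), -1))) = Add(Mul(Rational(1, 3496299), Pow(Add(1, 729), -1)), Mul(Add(1547768, -1343009), Pow(877, -1))) = Add(Mul(Rational(1, 3496299), Pow(730, -1)), Mul(204759, Rational(1, 877))) = Add(Mul(Rational(1, 3496299), Rational(1, 730)), Rational(204759, 877)) = Add(Rational(1, 2552298270), Rational(204759, 877)) = Rational(522606041467807, 2238365582790)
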